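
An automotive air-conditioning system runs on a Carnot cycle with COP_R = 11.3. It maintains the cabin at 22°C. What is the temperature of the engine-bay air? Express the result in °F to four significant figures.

118.6 °F

COP_R = T_C/(T_H − T_C) gives T_H − T_C = T_C/COP.
With T_C = 295.15 K, T_H = 295.15 × (1 + 1/11.3) = 321.27 K.
Converting, 321.27 K = 118.62°F.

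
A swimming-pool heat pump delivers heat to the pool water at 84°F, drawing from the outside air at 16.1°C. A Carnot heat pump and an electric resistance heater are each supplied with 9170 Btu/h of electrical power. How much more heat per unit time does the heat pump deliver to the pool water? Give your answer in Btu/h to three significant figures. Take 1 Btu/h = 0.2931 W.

In absolute terms T_C = 289.25 K and T_H = 302.04 K, so ΔT = 12.79 K.
COP_Carnot = T_H/ΔT = 302.04/12.79 = 23.62.
The heat pump delivers Q̇_H = COP × Ẇ = 216600 Btu/h; the resistance heater delivers Ẇ = 9170 Btu/h.
Extra = (COP − 1)·Ẇ = 207400 Btu/h.

207000 Btu/h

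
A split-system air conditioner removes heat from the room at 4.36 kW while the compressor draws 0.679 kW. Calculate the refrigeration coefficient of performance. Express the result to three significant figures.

The first law gives Q̇_H = Q̇_C + Ẇ, so the three rates are Q̇_C = 4.360, Q̇_H = 5.039, Ẇ = 0.6790 kW.
COP_R = Q̇_C/Ẇ = 4.360/0.6790 = 6.421.

6.42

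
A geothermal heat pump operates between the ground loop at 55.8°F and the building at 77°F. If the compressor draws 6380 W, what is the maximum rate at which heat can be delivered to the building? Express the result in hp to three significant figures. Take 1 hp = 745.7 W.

217 hp

In absolute terms T_C = 286.37 K and T_H = 298.15 K, so ΔT = 11.78 K.
COP_Carnot = T_H/ΔT = 298.15/11.78 = 25.31.
Q̇_max = COP_Carnot × Ẇ = 25.31 × 6380 W = 161500 W = 216.6 hp.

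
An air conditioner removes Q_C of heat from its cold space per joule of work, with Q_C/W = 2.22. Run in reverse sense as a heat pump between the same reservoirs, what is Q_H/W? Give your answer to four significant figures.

The first law on one cycle gives Q_H = Q_C + W, so Q_H/W = Q_C/W + 1.
COP_HP = COP_R + 1 = 2.22 + 1 = 3.22.

3.220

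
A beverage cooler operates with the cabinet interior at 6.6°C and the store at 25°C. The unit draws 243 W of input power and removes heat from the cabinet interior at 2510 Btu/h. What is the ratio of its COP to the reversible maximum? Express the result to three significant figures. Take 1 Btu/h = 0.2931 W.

0.199

Converting, Q̇_C = 2510 Btu/h = 735.7 W, so COP_actual = Q̇_C/Ẇ = 735.7/243.0 = 3.027.
In absolute terms T_C = 279.75 K and T_H = 298.15 K, so ΔT = 18.40 K.
COP_Carnot = T_C/ΔT = 279.75/18.40 = 15.20.
η_II = COP_actual/COP_Carnot = 3.027/15.20 = 0.1991.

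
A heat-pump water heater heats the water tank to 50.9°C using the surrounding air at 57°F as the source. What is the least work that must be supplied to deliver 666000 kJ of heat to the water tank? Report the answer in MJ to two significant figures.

76 MJ

In absolute terms T_C = 287.04 K and T_H = 324.05 K, so ΔT = 37.01 K.
The reversible limit is COP_HP = T_H/ΔT = 8.755, so W_min = Q_H/COP = Q_H·ΔT/T_H.
W_min = 666000 × 37.01/324.05 = 76070 kJ = 76.07 MJ.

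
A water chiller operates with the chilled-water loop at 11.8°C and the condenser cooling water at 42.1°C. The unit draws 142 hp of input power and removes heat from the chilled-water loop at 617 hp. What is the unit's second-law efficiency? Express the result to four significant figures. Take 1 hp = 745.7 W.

COP_actual = Q̇_C/Ẇ = 617.0/142.0 = 4.345.
In absolute terms T_C = 284.95 K and T_H = 315.25 K, so ΔT = 30.30 K.
COP_Carnot = T_C/ΔT = 284.95/30.30 = 9.404.
η_II = COP_actual/COP_Carnot = 4.345/9.404 = 0.4620.

0.4620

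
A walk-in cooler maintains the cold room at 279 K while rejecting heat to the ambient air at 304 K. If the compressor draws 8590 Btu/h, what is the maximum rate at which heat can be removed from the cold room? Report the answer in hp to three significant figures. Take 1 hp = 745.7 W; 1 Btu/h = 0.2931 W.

37.7 hp

The reservoir spacing is ΔT = 304 − 279 = 25.00 K.
COP_Carnot = T_C/ΔT = 279.00/25.00 = 11.16.
Q̇_max = COP_Carnot × Ẇ = 11.16 × 8590 Btu/h = 95860 Btu/h = 37.68 hp.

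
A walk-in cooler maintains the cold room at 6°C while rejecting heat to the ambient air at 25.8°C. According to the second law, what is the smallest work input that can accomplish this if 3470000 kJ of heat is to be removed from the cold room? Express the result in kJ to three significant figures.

In absolute terms T_C = 279.15 K and T_H = 298.95 K, so ΔT = 19.80 K.
The reversible limit is COP_R = T_C/ΔT = 14.10, so W_min = Q_C/COP = Q_C·ΔT/T_C.
W_min = 3470000 × 19.80/279.15 = 246100 kJ.

246000 kJ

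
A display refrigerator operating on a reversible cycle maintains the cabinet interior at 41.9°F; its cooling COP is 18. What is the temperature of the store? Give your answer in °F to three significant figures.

69.8 °F

COP_R = T_C/(T_H − T_C) gives T_H − T_C = T_C/COP.
With T_C = 278.65 K, T_H = 278.65 × (1 + 1/18) = 294.13 K.
Converting, 294.13 K = 69.77°F.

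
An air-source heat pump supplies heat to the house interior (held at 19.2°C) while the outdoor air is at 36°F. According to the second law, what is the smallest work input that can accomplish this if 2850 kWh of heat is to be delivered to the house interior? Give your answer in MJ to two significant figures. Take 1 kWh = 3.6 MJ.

600 MJ

In absolute terms T_C = 275.37 K and T_H = 292.35 K, so ΔT = 16.98 K.
The reversible limit is COP_HP = T_H/ΔT = 17.22, so W_min = Q_H/COP = Q_H·ΔT/T_H.
W_min = 2850 × 16.98/292.35 = 165.5 kWh = 595.8 MJ.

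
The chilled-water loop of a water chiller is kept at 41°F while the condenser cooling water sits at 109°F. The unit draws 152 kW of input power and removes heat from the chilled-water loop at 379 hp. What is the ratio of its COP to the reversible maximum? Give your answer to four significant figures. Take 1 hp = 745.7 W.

Converting, Q̇_C = 379.0 hp = 282.6 kW, so COP_actual = Q̇_C/Ẇ = 282.6/152.0 = 1.859.
In absolute terms T_C = 278.15 K and T_H = 315.93 K, so ΔT = 37.78 K.
COP_Carnot = T_C/ΔT = 278.15/37.78 = 7.363.
η_II = COP_actual/COP_Carnot = 1.859/7.363 = 0.2525.

0.2525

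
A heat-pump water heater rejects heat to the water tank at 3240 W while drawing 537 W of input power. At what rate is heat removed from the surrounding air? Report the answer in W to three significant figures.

2700 W

For a cyclic device the first law requires Q̇_H = Q̇_C + Ẇ.
Q̇_C = Q̇_H − Ẇ = 2703 W.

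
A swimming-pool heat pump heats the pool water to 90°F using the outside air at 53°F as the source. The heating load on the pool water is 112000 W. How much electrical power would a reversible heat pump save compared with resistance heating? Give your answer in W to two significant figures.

In absolute terms T_C = 284.82 K and T_H = 305.37 K, so ΔT = 20.56 K.
COP_Carnot = T_H/ΔT = 305.37/20.56 = 14.86.
Resistance heating needs Ẇ_res = Q̇_H = 112000 W; the reversible heat pump needs only Ẇ_hp = Q̇_H/COP = 7539 W.
Saving = 112000 − 7539 = 104500 W.

100000 W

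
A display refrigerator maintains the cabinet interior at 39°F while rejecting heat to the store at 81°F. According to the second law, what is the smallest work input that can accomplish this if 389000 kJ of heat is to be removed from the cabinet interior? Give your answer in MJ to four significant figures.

32.76 MJ

In absolute terms T_C = 277.04 K and T_H = 300.37 K, so ΔT = 23.33 K.
The reversible limit is COP_R = T_C/ΔT = 11.87, so W_min = Q_C/COP = Q_C·ΔT/T_C.
W_min = 389000 × 23.33/277.04 = 32760 kJ = 32.76 MJ.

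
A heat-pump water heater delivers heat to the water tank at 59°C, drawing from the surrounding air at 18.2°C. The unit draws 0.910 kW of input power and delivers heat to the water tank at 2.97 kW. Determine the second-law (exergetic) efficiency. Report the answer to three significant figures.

COP_actual = Q̇_H/Ẇ = 2.970/0.9100 = 3.264.
In absolute terms T_C = 291.35 K and T_H = 332.15 K, so ΔT = 40.80 K.
COP_Carnot = T_H/ΔT = 332.15/40.80 = 8.141.
η_II = COP_actual/COP_Carnot = 3.264/8.141 = 0.4009.

0.401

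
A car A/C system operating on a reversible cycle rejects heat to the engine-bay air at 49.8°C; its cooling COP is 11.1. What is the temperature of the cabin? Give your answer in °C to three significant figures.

23.1 °C

For a Carnot refrigerator COP_R = T_C/(T_H − T_C), so T_C = COP·T_H/(1 + COP).
With T_H = 322.95 K, T_C = 11.1 × 322.95/12.10 = 296.26 K.
Converting, 296.26 K = 23.11°C.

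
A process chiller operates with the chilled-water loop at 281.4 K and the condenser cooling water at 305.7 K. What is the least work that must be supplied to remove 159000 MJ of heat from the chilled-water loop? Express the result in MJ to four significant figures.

The reservoir spacing is ΔT = 305.7 − 281.4 = 24.30 K.
The reversible limit is COP_R = T_C/ΔT = 11.58, so W_min = Q_C/COP = Q_C·ΔT/T_C.
W_min = 159000 × 24.30/281.40 = 13730 MJ.

13730 MJ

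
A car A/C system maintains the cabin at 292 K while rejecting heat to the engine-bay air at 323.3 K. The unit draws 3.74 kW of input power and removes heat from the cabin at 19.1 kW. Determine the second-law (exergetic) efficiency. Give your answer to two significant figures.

0.55

COP_actual = Q̇_C/Ẇ = 19.10/3.740 = 5.107.
The reservoir spacing is ΔT = 323.3 − 292 = 31.30 K.
COP_Carnot = T_C/ΔT = 292.00/31.30 = 9.329.
η_II = COP_actual/COP_Carnot = 5.107/9.329 = 0.5474.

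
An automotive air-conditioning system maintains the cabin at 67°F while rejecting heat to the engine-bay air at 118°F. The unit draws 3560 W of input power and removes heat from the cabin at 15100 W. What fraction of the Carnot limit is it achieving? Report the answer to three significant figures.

COP_actual = Q̇_C/Ẇ = 15100/3560 = 4.242.
In absolute terms T_C = 292.59 K and T_H = 320.93 K, so ΔT = 28.33 K.
COP_Carnot = T_C/ΔT = 292.59/28.33 = 10.33.
η_II = COP_actual/COP_Carnot = 4.242/10.33 = 0.4107.

0.411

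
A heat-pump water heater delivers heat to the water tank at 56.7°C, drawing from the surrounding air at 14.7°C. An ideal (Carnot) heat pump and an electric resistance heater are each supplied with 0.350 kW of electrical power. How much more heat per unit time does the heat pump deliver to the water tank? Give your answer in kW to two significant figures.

2.4 kW

In absolute terms T_C = 287.85 K and T_H = 329.85 K, so ΔT = 42.00 K.
COP_Carnot = T_H/ΔT = 329.85/42.00 = 7.854.
The heat pump delivers Q̇_H = COP × Ẇ = 2.749 kW; the resistance heater delivers Ẇ = 0.3500 kW.
Extra = (COP − 1)·Ẇ = 2.399 kW.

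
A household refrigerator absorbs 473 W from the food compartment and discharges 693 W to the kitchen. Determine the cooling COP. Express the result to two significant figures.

2.2

The first law gives Q̇_H = Q̇_C + Ẇ, so the three rates are Q̇_C = 473.0, Q̇_H = 693.0, Ẇ = 220.0 W.
COP_R = Q̇_C/Ẇ = 473.0/220.0 = 2.150.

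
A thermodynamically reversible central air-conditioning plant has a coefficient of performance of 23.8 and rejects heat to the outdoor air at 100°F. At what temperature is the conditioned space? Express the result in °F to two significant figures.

For a Carnot refrigerator COP_R = T_C/(T_H − T_C), so T_C = COP·T_H/(1 + COP).
With T_H = 310.93 K, T_C = 23.8 × 310.93/24.80 = 298.39 K.
Converting, 298.39 K = 77.43°F.

77 °F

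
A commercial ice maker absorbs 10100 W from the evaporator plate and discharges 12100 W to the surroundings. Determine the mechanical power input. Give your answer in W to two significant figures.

For a cyclic device the first law requires Q̇_H = Q̇_C + Ẇ.
Ẇ = Q̇_H − Q̇_C = 2000 W.

2000 W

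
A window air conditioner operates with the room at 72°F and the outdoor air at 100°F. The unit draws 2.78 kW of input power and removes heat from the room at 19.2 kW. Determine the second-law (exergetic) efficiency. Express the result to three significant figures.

COP_actual = Q̇_C/Ẇ = 19.20/2.780 = 6.906.
In absolute terms T_C = 295.37 K and T_H = 310.93 K, so ΔT = 15.56 K.
COP_Carnot = T_C/ΔT = 295.37/15.56 = 18.99.
η_II = COP_actual/COP_Carnot = 6.906/18.99 = 0.3637.

0.364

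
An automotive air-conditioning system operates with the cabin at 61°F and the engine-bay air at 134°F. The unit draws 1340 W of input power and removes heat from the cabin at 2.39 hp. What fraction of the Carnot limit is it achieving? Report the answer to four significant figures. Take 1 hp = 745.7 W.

Converting, Q̇_C = 2.390 hp = 1782 W, so COP_actual = Q̇_C/Ẇ = 1782/1340 = 1.330.
In absolute terms T_C = 289.26 K and T_H = 329.82 K, so ΔT = 40.56 K.
COP_Carnot = T_C/ΔT = 289.26/40.56 = 7.132.
η_II = COP_actual/COP_Carnot = 1.330/7.132 = 0.1865.

0.1865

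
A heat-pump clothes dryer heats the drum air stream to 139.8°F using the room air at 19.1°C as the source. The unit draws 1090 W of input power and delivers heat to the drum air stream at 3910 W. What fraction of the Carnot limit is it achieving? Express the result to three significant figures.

COP_actual = Q̇_H/Ẇ = 3910/1090 = 3.587.
In absolute terms T_C = 292.25 K and T_H = 333.04 K, so ΔT = 40.79 K.
COP_Carnot = T_H/ΔT = 333.04/40.79 = 8.165.
η_II = COP_actual/COP_Carnot = 3.587/8.165 = 0.4393.

0.439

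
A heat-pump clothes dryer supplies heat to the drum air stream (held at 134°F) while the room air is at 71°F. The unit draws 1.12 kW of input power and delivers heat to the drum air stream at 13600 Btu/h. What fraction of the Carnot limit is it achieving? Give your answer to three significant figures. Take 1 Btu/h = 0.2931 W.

Converting, Q̇_H = 13600 Btu/h = 3.986 kW, so COP_actual = Q̇_H/Ẇ = 3.986/1.120 = 3.559.
In absolute terms T_C = 294.82 K and T_H = 329.82 K, so ΔT = 35.00 K.
COP_Carnot = T_H/ΔT = 329.82/35.00 = 9.423.
η_II = COP_actual/COP_Carnot = 3.559/9.423 = 0.3777.

0.378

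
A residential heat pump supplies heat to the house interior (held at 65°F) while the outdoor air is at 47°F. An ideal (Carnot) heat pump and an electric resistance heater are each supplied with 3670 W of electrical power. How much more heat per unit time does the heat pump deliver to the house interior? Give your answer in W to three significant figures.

103000 W

In absolute terms T_C = 281.48 K and T_H = 291.48 K, so ΔT = 10.00 K.
COP_Carnot = T_H/ΔT = 291.48/10.00 = 29.15.
The heat pump delivers Q̇_H = COP × Ẇ = 107000 W; the resistance heater delivers Ẇ = 3670 W.
Extra = (COP − 1)·Ẇ = 103300 W.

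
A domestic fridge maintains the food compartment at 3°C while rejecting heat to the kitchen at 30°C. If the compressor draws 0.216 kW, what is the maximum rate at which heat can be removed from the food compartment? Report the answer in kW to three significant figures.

In absolute terms T_C = 276.15 K and T_H = 303.15 K, so ΔT = 27.00 K.
COP_Carnot = T_C/ΔT = 276.15/27.00 = 10.23.
Q̇_max = COP_Carnot × Ẇ = 10.23 × 0.2160 kW = 2.209 kW.

2.21 kW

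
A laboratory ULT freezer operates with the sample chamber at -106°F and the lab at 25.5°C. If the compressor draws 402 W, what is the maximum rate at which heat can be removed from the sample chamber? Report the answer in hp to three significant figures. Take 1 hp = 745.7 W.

In absolute terms T_C = 196.48 K and T_H = 298.65 K, so ΔT = 102.2 K.
COP_Carnot = T_C/ΔT = 196.48/102.2 = 1.923.
Q̇_max = COP_Carnot × Ẇ = 1.923 × 402.0 W = 773.1 W = 1.037 hp.

1.04 hp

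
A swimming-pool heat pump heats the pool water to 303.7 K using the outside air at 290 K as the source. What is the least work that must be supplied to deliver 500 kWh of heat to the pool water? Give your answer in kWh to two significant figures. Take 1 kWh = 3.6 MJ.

The reservoir spacing is ΔT = 303.7 − 290 = 13.70 K.
The reversible limit is COP_HP = T_H/ΔT = 22.17, so W_min = Q_H/COP = Q_H·ΔT/T_H.
W_min = 500.0 × 13.70/303.70 = 22.56 kWh.

23 kWh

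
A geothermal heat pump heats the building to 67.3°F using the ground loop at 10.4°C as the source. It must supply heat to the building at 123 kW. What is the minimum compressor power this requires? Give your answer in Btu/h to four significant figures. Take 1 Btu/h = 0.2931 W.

13200 Btu/h

In absolute terms T_C = 283.55 K and T_H = 292.76 K, so ΔT = 9.211 K.
COP_Carnot = T_H/ΔT = 292.76/9.211 = 31.78.
Ẇ_min = Q̇/COP_Carnot = 123.0/31.78 = 3.870 kW = 13200 Btu/h.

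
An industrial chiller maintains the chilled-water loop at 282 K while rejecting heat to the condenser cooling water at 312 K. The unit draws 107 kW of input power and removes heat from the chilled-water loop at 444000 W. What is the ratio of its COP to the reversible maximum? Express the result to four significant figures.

0.4414

Converting, Q̇_C = 444000 W = 444.0 kW, so COP_actual = Q̇_C/Ẇ = 444.0/107.0 = 4.150.
The reservoir spacing is ΔT = 312 − 282 = 30.00 K.
COP_Carnot = T_C/ΔT = 282.00/30.00 = 9.400.
η_II = COP_actual/COP_Carnot = 4.150/9.400 = 0.4414.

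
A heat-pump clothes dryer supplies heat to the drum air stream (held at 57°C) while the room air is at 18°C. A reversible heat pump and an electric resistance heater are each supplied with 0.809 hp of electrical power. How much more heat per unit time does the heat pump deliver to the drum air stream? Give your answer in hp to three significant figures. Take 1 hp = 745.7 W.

In absolute terms T_C = 291.15 K and T_H = 330.15 K, so ΔT = 39.00 K.
COP_Carnot = T_H/ΔT = 330.15/39.00 = 8.465.
The heat pump delivers Q̇_H = COP × Ẇ = 6.848 hp; the resistance heater delivers Ẇ = 0.8090 hp.
Extra = (COP − 1)·Ẇ = 6.039 hp.

6.04 hp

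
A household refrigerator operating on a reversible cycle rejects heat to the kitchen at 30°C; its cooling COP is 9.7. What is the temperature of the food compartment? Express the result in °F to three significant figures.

35.0 °F

For a Carnot refrigerator COP_R = T_C/(T_H − T_C), so T_C = COP·T_H/(1 + COP).
With T_H = 303.15 K, T_C = 9.7 × 303.15/10.70 = 274.82 K.
Converting, 274.82 K = 35.00°F.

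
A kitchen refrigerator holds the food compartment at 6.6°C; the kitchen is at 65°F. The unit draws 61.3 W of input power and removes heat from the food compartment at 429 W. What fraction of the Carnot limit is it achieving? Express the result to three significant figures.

COP_actual = Q̇_C/Ẇ = 429.0/61.30 = 6.998.
In absolute terms T_C = 279.75 K and T_H = 291.48 K, so ΔT = 11.73 K.
COP_Carnot = T_C/ΔT = 279.75/11.73 = 23.84.
η_II = COP_actual/COP_Carnot = 6.998/23.84 = 0.2935.

0.294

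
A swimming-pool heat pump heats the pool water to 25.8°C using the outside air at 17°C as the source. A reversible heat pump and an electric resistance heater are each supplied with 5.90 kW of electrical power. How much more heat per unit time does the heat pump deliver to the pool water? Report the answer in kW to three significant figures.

In absolute terms T_C = 290.15 K and T_H = 298.95 K, so ΔT = 8.800 K.
COP_Carnot = T_H/ΔT = 298.95/8.800 = 33.97.
The heat pump delivers Q̇_H = COP × Ẇ = 200.4 kW; the resistance heater delivers Ẇ = 5.900 kW.
Extra = (COP − 1)·Ẇ = 194.5 kW.

195 kW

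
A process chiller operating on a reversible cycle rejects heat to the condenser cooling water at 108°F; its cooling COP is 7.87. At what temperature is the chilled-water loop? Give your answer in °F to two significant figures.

44 °F

For a Carnot refrigerator COP_R = T_C/(T_H − T_C), so T_C = COP·T_H/(1 + COP).
With T_H = 315.37 K, T_C = 7.87 × 315.37/8.870 = 279.82 K.
Converting, 279.82 K = 44.00°F.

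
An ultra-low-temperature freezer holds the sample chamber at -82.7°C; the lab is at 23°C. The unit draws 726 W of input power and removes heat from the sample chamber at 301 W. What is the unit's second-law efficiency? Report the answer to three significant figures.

0.230

COP_actual = Q̇_C/Ẇ = 301.0/726.0 = 0.4146.
In absolute terms T_C = 190.45 K and T_H = 296.15 K, so ΔT = 105.7 K.
COP_Carnot = T_C/ΔT = 190.45/105.7 = 1.802.
η_II = COP_actual/COP_Carnot = 0.4146/1.802 = 0.2301.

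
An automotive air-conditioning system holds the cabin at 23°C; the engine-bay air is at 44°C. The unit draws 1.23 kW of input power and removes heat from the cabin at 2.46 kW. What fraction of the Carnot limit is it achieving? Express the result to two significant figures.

COP_actual = Q̇_C/Ẇ = 2.460/1.230 = 2.000.
In absolute terms T_C = 296.15 K and T_H = 317.15 K, so ΔT = 21.00 K.
COP_Carnot = T_C/ΔT = 296.15/21.00 = 14.10.
η_II = COP_actual/COP_Carnot = 2.000/14.10 = 0.1418.

0.14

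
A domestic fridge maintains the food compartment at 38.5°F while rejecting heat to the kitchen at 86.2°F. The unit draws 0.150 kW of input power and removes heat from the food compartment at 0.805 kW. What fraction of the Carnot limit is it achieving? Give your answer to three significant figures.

COP_actual = Q̇_C/Ẇ = 0.8050/0.1500 = 5.367.
In absolute terms T_C = 276.76 K and T_H = 303.26 K, so ΔT = 26.50 K.
COP_Carnot = T_C/ΔT = 276.76/26.50 = 10.44.
η_II = COP_actual/COP_Carnot = 5.367/10.44 = 0.5139.

0.514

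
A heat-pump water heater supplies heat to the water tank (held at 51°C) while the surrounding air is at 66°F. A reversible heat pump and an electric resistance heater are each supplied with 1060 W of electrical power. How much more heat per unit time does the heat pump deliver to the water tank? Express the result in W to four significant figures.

In absolute terms T_C = 292.04 K and T_H = 324.15 K, so ΔT = 32.11 K.
COP_Carnot = T_H/ΔT = 324.15/32.11 = 10.09.
The heat pump delivers Q̇_H = COP × Ẇ = 10700 W; the resistance heater delivers Ẇ = 1060 W.
Extra = (COP − 1)·Ẇ = 9640 W.

9640 W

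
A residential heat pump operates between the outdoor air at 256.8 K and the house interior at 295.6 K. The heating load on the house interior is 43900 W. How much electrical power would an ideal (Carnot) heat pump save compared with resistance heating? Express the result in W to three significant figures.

The reservoir spacing is ΔT = 295.6 − 256.8 = 38.80 K.
COP_Carnot = T_H/ΔT = 295.60/38.80 = 7.619.
Resistance heating needs Ẇ_res = Q̇_H = 43900 W; the reversible heat pump needs only Ẇ_hp = Q̇_H/COP = 5762 W.
Saving = 43900 − 5762 = 38140 W.

38100 W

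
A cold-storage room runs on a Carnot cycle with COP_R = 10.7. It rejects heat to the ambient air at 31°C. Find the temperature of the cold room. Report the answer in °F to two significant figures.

For a Carnot refrigerator COP_R = T_C/(T_H − T_C), so T_C = COP·T_H/(1 + COP).
With T_H = 304.15 K, T_C = 10.7 × 304.15/11.70 = 278.15 K.
Converting, 278.15 K = 41.01°F.

41 °F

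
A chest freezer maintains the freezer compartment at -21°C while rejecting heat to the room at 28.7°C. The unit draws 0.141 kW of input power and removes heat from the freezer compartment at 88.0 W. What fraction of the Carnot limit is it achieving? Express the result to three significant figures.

0.123

Converting, Q̇_C = 88.00 W = 0.08800 kW, so COP_actual = Q̇_C/Ẇ = 0.08800/0.1410 = 0.6241.
In absolute terms T_C = 252.15 K and T_H = 301.85 K, so ΔT = 49.70 K.
COP_Carnot = T_C/ΔT = 252.15/49.70 = 5.073.
η_II = COP_actual/COP_Carnot = 0.6241/5.073 = 0.1230.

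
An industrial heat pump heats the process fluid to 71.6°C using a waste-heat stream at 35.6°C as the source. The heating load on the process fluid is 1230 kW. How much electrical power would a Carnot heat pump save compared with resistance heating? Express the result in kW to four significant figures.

1102 kW

In absolute terms T_C = 308.75 K and T_H = 344.75 K, so ΔT = 36.00 K.
COP_Carnot = T_H/ΔT = 344.75/36.00 = 9.576.
Resistance heating needs Ẇ_res = Q̇_H = 1230 kW; the reversible heat pump needs only Ẇ_hp = Q̇_H/COP = 128.4 kW.
Saving = 1230 − 128.4 = 1102 kW.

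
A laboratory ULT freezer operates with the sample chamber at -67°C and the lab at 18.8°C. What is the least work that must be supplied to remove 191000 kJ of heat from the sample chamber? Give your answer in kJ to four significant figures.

In absolute terms T_C = 206.15 K and T_H = 291.95 K, so ΔT = 85.80 K.
The reversible limit is COP_R = T_C/ΔT = 2.403, so W_min = Q_C/COP = Q_C·ΔT/T_C.
W_min = 191000 × 85.80/206.15 = 79490 kJ.

79490 kJ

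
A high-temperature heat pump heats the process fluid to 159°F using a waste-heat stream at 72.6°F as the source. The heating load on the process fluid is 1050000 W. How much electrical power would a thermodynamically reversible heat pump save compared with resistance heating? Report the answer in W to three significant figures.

In absolute terms T_C = 295.71 K and T_H = 343.71 K, so ΔT = 48.00 K.
COP_Carnot = T_H/ΔT = 343.71/48.00 = 7.161.
Resistance heating needs Ẇ_res = Q̇_H = 1050000 W; the reversible heat pump needs only Ẇ_hp = Q̇_H/COP = 146600 W.
Saving = 1050000 − 146600 = 903400 W.

903000 W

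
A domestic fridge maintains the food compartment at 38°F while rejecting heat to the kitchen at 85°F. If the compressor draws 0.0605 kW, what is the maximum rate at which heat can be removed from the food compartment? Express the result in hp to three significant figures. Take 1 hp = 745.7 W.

In absolute terms T_C = 276.48 K and T_H = 302.59 K, so ΔT = 26.11 K.
COP_Carnot = T_C/ΔT = 276.48/26.11 = 10.59.
Q̇_max = COP_Carnot × Ẇ = 10.59 × 0.06050 kW = 0.6406 kW = 0.8591 hp.

0.859 hp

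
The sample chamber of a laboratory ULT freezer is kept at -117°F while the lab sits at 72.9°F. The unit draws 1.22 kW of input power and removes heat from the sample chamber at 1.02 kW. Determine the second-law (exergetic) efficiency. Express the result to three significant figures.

0.463

COP_actual = Q̇_C/Ẇ = 1.020/1.220 = 0.8361.
In absolute terms T_C = 190.37 K and T_H = 295.87 K, so ΔT = 105.5 K.
COP_Carnot = T_C/ΔT = 190.37/105.5 = 1.804.
η_II = COP_actual/COP_Carnot = 0.8361/1.804 = 0.4633.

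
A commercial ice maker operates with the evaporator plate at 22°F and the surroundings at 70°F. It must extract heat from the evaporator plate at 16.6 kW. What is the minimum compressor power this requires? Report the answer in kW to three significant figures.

1.65 kW

In absolute terms T_C = 267.59 K and T_H = 294.26 K, so ΔT = 26.67 K.
COP_Carnot = T_C/ΔT = 267.59/26.67 = 10.03.
Ẇ_min = Q̇/COP_Carnot = 16.60/10.03 = 1.654 kW.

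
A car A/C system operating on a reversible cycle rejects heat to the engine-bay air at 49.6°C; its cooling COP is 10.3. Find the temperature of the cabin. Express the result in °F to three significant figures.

For a Carnot refrigerator COP_R = T_C/(T_H − T_C), so T_C = COP·T_H/(1 + COP).
With T_H = 322.75 K, T_C = 10.3 × 322.75/11.30 = 294.19 K.
Converting, 294.19 K = 69.87°F.

69.9 °F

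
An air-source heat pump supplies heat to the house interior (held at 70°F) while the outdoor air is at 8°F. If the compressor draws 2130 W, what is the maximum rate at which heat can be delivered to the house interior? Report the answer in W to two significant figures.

In absolute terms T_C = 259.82 K and T_H = 294.26 K, so ΔT = 34.44 K.
COP_Carnot = T_H/ΔT = 294.26/34.44 = 8.543.
Q̇_max = COP_Carnot × Ẇ = 8.543 × 2130 W = 18200 W.

18000 W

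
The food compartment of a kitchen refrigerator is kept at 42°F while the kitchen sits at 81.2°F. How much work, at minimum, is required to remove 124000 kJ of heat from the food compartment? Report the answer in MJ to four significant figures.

In absolute terms T_C = 278.71 K and T_H = 300.48 K, so ΔT = 21.78 K.
The reversible limit is COP_R = T_C/ΔT = 12.80, so W_min = Q_C/COP = Q_C·ΔT/T_C.
W_min = 124000 × 21.78/278.71 = 9689 kJ = 9.689 MJ.

9.689 MJ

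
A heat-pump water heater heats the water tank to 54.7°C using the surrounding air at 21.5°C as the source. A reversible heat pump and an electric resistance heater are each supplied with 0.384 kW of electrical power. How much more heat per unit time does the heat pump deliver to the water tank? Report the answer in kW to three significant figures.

In absolute terms T_C = 294.65 K and T_H = 327.85 K, so ΔT = 33.20 K.
COP_Carnot = T_H/ΔT = 327.85/33.20 = 9.875.
The heat pump delivers Q̇_H = COP × Ẇ = 3.792 kW; the resistance heater delivers Ẇ = 0.3840 kW.
Extra = (COP − 1)·Ẇ = 3.408 kW.

3.41 kW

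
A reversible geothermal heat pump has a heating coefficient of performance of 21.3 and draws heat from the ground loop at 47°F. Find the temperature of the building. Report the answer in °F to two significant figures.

72 °F

COP_HP = T_H/(T_H − T_C) rearranges to T_H = COP·T_C/(COP − 1).
With T_C = 281.48 K, T_H = 21.3 × 281.48/20.30 = 295.35 K.
Converting, 295.35 K = 71.96°F.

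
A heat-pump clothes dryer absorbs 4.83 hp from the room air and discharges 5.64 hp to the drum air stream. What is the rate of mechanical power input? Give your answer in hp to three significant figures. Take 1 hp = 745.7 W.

0.810 hp

For a cyclic device the first law requires Q̇_H = Q̇_C + Ẇ.
Ẇ = Q̇_H − Q̇_C = 0.8100 hp.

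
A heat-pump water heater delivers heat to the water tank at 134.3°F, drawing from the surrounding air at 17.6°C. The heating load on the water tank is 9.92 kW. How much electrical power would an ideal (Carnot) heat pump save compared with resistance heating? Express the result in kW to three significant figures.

In absolute terms T_C = 290.75 K and T_H = 329.98 K, so ΔT = 39.23 K.
COP_Carnot = T_H/ΔT = 329.98/39.23 = 8.411.
Resistance heating needs Ẇ_res = Q̇_H = 9.920 kW; the reversible heat pump needs only Ẇ_hp = Q̇_H/COP = 1.179 kW.
Saving = 9.920 − 1.179 = 8.741 kW.

8.74 kW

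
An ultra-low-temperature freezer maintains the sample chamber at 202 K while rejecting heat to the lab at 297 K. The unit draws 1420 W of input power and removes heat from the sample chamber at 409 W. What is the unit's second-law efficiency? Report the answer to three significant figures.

0.135

COP_actual = Q̇_C/Ẇ = 409.0/1420 = 0.2880.
The reservoir spacing is ΔT = 297 − 202 = 95.00 K.
COP_Carnot = T_C/ΔT = 202.00/95.00 = 2.126.
η_II = COP_actual/COP_Carnot = 0.2880/2.126 = 0.1355.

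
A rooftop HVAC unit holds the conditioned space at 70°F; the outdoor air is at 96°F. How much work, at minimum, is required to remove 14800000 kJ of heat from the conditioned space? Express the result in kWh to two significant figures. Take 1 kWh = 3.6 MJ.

In absolute terms T_C = 294.26 K and T_H = 308.71 K, so ΔT = 14.44 K.
The reversible limit is COP_R = T_C/ΔT = 20.37, so W_min = Q_C/COP = Q_C·ΔT/T_C.
W_min = 14800000 × 14.44/294.26 = 726500 kJ = 201.8 kWh.

200 kWh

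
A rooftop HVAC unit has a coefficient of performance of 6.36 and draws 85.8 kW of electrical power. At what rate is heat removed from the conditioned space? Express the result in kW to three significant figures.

546 kW

Q̇_C = COP × Ẇ = 6.36 × 85.80 = 545.7 kW.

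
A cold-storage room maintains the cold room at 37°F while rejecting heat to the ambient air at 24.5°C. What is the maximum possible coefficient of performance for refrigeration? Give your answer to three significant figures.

12.7

In absolute terms T_C = 275.93 K and T_H = 297.65 K, so ΔT = 21.72 K.
For a reversible cycle, COP_Carnot = T_C/ΔT = 275.93/21.72 = 12.70.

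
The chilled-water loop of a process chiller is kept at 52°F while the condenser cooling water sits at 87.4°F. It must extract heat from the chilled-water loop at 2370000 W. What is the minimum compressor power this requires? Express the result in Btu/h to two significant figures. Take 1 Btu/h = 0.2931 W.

560000 Btu/h

In absolute terms T_C = 284.26 K and T_H = 303.93 K, so ΔT = 19.67 K.
COP_Carnot = T_C/ΔT = 284.26/19.67 = 14.45.
Ẇ_min = Q̇/COP_Carnot = 2370000/14.45 = 164000 W = 559400 Btu/h.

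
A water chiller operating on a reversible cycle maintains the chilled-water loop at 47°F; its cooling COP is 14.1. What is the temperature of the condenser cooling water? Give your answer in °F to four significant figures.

COP_R = T_C/(T_H − T_C) gives T_H − T_C = T_C/COP.
With T_C = 281.48 K, T_H = 281.48 × (1 + 1/14.1) = 301.45 K.
Converting, 301.45 K = 82.93°F.

82.93 °F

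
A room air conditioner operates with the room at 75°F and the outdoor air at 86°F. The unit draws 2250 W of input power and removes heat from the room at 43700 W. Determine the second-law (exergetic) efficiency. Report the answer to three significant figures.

COP_actual = Q̇_C/Ẇ = 43700/2250 = 19.42.
In absolute terms T_C = 297.04 K and T_H = 303.15 K, so ΔT = 6.111 K.
COP_Carnot = T_C/ΔT = 297.04/6.111 = 48.61.
η_II = COP_actual/COP_Carnot = 19.42/48.61 = 0.3996.

0.400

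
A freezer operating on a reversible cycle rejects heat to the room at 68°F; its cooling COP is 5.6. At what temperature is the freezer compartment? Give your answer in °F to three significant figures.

For a Carnot refrigerator COP_R = T_C/(T_H − T_C), so T_C = COP·T_H/(1 + COP).
With T_H = 293.15 K, T_C = 5.6 × 293.15/6.600 = 248.73 K.
Converting, 248.73 K = -11.95°F.

-12.0 °F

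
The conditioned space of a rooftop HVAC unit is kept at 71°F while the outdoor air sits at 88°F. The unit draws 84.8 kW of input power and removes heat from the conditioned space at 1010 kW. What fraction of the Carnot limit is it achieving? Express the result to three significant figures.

COP_actual = Q̇_C/Ẇ = 1010/84.80 = 11.91.
In absolute terms T_C = 294.82 K and T_H = 304.26 K, so ΔT = 9.444 K.
COP_Carnot = T_C/ΔT = 294.82/9.444 = 31.22.
η_II = COP_actual/COP_Carnot = 11.91/31.22 = 0.3815.

0.382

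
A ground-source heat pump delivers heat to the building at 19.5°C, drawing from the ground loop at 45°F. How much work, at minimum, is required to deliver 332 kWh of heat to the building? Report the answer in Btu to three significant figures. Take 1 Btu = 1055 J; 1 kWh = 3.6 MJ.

In absolute terms T_C = 280.37 K and T_H = 292.65 K, so ΔT = 12.28 K.
The reversible limit is COP_HP = T_H/ΔT = 23.84, so W_min = Q_H/COP = Q_H·ΔT/T_H.
W_min = 332.0 × 12.28/292.65 = 13.93 kWh = 47530 Btu.

47500 Btu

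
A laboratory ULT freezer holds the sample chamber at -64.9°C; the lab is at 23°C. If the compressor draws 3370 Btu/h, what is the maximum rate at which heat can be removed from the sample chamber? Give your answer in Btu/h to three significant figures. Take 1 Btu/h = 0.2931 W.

7980 Btu/h

In absolute terms T_C = 208.25 K and T_H = 296.15 K, so ΔT = 87.90 K.
COP_Carnot = T_C/ΔT = 208.25/87.90 = 2.369.
Q̇_max = COP_Carnot × Ẇ = 2.369 × 3370 Btu/h = 7984 Btu/h.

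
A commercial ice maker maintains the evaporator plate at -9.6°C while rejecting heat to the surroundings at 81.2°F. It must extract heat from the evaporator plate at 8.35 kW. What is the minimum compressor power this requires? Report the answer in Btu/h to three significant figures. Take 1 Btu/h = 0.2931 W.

3990 Btu/h

In absolute terms T_C = 263.55 K and T_H = 300.48 K, so ΔT = 36.93 K.
COP_Carnot = T_C/ΔT = 263.55/36.93 = 7.136.
Ẇ_min = Q̇/COP_Carnot = 8.350/7.136 = 1.170 kW = 3992 Btu/h.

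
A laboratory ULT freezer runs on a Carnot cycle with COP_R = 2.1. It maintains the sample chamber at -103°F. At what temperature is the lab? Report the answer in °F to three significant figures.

COP_R = T_C/(T_H − T_C) gives T_H − T_C = T_C/COP.
With T_C = 198.15 K, T_H = 198.15 × (1 + 1/2.1) = 292.51 K.
Converting, 292.51 K = 66.84°F.

66.8 °F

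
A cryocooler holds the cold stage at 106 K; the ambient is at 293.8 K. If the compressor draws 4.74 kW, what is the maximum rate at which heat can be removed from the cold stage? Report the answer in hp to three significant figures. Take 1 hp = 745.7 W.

3.59 hp

The reservoir spacing is ΔT = 293.8 − 106 = 187.8 K.
COP_Carnot = T_C/ΔT = 106.00/187.8 = 0.5644.
Q̇_max = COP_Carnot × Ẇ = 0.5644 × 4.740 kW = 2.675 kW = 3.588 hp.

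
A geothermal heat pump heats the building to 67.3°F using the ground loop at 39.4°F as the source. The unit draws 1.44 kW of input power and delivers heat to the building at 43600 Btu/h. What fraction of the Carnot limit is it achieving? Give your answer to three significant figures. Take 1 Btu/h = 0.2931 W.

Converting, Q̇_H = 43600 Btu/h = 12.78 kW, so COP_actual = Q̇_H/Ẇ = 12.78/1.440 = 8.874.
In absolute terms T_C = 277.26 K and T_H = 292.76 K, so ΔT = 15.50 K.
COP_Carnot = T_H/ΔT = 292.76/15.50 = 18.89.
η_II = COP_actual/COP_Carnot = 8.874/18.89 = 0.4698.

0.470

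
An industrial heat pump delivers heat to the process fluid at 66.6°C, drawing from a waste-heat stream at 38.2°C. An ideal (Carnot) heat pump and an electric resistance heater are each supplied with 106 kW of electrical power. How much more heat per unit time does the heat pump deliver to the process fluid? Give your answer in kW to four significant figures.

In absolute terms T_C = 311.35 K and T_H = 339.75 K, so ΔT = 28.40 K.
COP_Carnot = T_H/ΔT = 339.75/28.40 = 11.96.
The heat pump delivers Q̇_H = COP × Ẇ = 1268 kW; the resistance heater delivers Ẇ = 106.0 kW.
Extra = (COP − 1)·Ẇ = 1162 kW.

1162 kW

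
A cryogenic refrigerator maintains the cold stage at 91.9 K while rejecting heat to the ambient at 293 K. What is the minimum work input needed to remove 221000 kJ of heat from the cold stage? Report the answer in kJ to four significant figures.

The reservoir spacing is ΔT = 293 − 91.9 = 201.1 K.
The reversible limit is COP_R = T_C/ΔT = 0.4570, so W_min = Q_C/COP = Q_C·ΔT/T_C.
W_min = 221000 × 201.1/91.90 = 483600 kJ.

483600 kJ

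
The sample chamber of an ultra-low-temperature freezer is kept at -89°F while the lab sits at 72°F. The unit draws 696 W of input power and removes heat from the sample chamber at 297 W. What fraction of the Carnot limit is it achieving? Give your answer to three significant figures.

COP_actual = Q̇_C/Ẇ = 297.0/696.0 = 0.4267.
In absolute terms T_C = 205.93 K and T_H = 295.37 K, so ΔT = 89.44 K.
COP_Carnot = T_C/ΔT = 205.93/89.44 = 2.302.
η_II = COP_actual/COP_Carnot = 0.4267/2.302 = 0.1853.

0.185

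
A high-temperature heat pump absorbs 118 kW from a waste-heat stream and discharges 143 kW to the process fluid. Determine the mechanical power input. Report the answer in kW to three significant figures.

25.0 kW

For a cyclic device the first law requires Q̇_H = Q̇_C + Ẇ.
Ẇ = Q̇_H − Q̇_C = 25.00 kW.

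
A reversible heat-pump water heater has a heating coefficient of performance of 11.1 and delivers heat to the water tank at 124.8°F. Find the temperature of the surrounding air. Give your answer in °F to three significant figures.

COP_HP = T_H/(T_H − T_C) gives T_H − T_C = T_H/COP.
With T_H = 324.71 K, T_C = 324.71 × (1 − 1/11.1) = 295.45 K.
Converting, 295.45 K = 72.15°F.

72.1 °F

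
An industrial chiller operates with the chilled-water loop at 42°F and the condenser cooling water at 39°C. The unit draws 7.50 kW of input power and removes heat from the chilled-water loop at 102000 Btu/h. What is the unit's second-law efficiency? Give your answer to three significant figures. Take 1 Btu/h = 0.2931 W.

Converting, Q̇_C = 102000 Btu/h = 29.90 kW, so COP_actual = Q̇_C/Ẇ = 29.90/7.500 = 3.986.
In absolute terms T_C = 278.71 K and T_H = 312.15 K, so ΔT = 33.44 K.
COP_Carnot = T_C/ΔT = 278.71/33.44 = 8.333.
η_II = COP_actual/COP_Carnot = 3.986/8.333 = 0.4783.

0.478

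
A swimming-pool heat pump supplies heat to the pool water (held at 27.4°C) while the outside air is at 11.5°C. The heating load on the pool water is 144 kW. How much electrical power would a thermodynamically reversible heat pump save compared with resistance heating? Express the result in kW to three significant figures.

In absolute terms T_C = 284.65 K and T_H = 300.55 K, so ΔT = 15.90 K.
COP_Carnot = T_H/ΔT = 300.55/15.90 = 18.90.
Resistance heating needs Ẇ_res = Q̇_H = 144.0 kW; the reversible heat pump needs only Ẇ_hp = Q̇_H/COP = 7.618 kW.
Saving = 144.0 − 7.618 = 136.4 kW.

136 kW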